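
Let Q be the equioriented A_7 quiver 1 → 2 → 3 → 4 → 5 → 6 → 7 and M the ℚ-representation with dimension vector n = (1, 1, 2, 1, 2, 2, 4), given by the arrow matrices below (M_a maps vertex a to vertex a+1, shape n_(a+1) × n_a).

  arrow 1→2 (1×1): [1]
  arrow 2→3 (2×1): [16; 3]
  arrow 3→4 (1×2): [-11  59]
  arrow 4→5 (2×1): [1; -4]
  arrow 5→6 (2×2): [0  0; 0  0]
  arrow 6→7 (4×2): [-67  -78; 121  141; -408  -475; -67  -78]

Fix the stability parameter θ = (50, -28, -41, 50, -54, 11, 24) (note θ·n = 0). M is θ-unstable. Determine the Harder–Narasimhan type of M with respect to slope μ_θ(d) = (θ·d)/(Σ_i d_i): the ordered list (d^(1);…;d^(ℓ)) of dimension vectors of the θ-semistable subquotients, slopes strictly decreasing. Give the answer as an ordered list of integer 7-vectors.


Interval decomposition of M: I[1,5], I[3,3], I[5,5], I[6,7]^2, I[7,7]^2.
HN type (ℓ=6): μ^(1)=24; μ^(2)=11; μ^(3)=-2; μ^(4)=-19/3; μ^(5)=-41; μ^(6)=-54

((0, 0, 0, 0, 0, 0, 4); (0, 0, 0, 0, 0, 2, 0); (0, 0, 0, 1, 1, 0, 0); (1, 1, 1, 0, 0, 0, 0); (0, 0, 1, 0, 0, 0, 0); (0, 0, 0, 0, 1, 0, 0))


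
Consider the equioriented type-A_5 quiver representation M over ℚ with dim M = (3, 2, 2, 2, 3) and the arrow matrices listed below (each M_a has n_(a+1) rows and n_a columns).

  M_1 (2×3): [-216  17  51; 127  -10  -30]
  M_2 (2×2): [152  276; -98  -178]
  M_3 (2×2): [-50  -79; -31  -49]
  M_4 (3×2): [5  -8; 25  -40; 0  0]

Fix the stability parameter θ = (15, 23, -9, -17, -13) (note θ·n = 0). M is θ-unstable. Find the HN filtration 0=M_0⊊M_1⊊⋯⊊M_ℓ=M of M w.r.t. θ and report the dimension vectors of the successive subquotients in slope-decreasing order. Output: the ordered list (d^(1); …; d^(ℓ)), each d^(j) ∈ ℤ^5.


Barcode: M ≅ I[1,1], I[1,4], I[1,5], I[5,5]^2. HN layers by μ_θ (4 steps, strictly decreasing):
  μ^(1)=15; μ^(2)=3; μ^(3)=-1/5; μ^(4)=-13

((1, 0, 0, 0, 0); (1, 1, 1, 1, 0); (1, 1, 1, 1, 1); (0, 0, 0, 0, 2))


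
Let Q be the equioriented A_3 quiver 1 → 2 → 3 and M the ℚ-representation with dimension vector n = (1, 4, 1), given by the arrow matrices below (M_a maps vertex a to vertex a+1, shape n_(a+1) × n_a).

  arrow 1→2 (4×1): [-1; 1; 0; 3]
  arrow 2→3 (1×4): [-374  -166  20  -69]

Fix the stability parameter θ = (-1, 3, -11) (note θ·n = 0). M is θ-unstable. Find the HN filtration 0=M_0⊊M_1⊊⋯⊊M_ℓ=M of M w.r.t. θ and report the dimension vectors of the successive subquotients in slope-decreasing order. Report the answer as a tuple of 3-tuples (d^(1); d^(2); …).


Barcode: M ≅ I[1,3], I[2,2]^3. HN layers by μ_θ (2 steps, strictly decreasing):
  μ^(1)=3; μ^(2)=-3

((0, 3, 0); (1, 1, 1))


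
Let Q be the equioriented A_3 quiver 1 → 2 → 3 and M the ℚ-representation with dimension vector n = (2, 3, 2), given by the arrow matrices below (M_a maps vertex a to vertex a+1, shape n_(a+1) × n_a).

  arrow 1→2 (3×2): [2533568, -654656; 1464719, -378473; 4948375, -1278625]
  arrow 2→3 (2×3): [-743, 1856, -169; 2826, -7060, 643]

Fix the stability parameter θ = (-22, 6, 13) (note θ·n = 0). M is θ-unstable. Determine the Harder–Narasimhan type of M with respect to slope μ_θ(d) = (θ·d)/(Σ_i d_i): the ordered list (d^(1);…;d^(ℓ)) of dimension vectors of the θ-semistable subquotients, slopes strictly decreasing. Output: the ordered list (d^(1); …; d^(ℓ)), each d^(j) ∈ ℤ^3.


Via rank(M_{q-1}∘⋯∘M_p): M ≅ I[1,1], I[1,3], I[2,2], I[2,3].
μ_θ-semistable layers: μ^(1)=13; μ^(2)=6; μ^(3)=-22

((0, 0, 2); (0, 3, 0); (2, 0, 0))


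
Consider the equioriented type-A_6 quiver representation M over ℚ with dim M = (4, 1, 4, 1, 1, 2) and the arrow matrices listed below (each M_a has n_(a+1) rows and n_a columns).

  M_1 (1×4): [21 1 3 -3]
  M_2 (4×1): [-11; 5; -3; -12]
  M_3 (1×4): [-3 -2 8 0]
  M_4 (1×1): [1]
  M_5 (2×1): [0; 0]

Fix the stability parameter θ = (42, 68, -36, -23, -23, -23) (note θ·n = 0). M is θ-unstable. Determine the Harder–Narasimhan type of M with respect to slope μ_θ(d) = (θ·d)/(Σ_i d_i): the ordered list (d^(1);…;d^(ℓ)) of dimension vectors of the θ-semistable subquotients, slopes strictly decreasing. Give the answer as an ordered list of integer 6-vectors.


Interval decomposition of M: I[1,1]^3, I[1,5], I[3,3]^3, I[6,6]^2.
HN type (ℓ=4): μ^(1)=42; μ^(2)=28/5; μ^(3)=-23; μ^(4)=-36

((3, 0, 0, 0, 0, 0); (1, 1, 1, 1, 1, 0); (0, 0, 0, 0, 0, 2); (0, 0, 3, 0, 0, 0))


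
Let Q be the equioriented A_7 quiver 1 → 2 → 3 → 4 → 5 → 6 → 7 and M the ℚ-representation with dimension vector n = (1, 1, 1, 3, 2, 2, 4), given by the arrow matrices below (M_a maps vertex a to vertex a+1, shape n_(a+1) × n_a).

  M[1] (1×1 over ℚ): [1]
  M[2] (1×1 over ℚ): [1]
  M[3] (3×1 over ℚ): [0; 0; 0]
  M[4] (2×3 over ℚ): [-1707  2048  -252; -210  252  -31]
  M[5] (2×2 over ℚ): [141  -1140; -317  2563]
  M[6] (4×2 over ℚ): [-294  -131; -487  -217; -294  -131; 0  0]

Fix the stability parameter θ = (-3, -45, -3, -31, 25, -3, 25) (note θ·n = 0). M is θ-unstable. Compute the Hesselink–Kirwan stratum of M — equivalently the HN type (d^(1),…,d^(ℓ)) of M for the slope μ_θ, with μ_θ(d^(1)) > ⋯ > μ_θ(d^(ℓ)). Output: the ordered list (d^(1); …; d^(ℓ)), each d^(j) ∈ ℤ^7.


Via rank(M_{q-1}∘⋯∘M_p): M ≅ I[1,3], I[4,4], I[4,7]^2, I[7,7]^2.
μ_θ-semistable layers: μ^(1)=25; μ^(2)=11; μ^(3)=-3; μ^(4)=-24; μ^(5)=-31

((0, 0, 0, 0, 0, 0, 4); (0, 0, 0, 0, 2, 2, 0); (0, 0, 1, 0, 0, 0, 0); (1, 1, 0, 0, 0, 0, 0); (0, 0, 0, 3, 0, 0, 0))


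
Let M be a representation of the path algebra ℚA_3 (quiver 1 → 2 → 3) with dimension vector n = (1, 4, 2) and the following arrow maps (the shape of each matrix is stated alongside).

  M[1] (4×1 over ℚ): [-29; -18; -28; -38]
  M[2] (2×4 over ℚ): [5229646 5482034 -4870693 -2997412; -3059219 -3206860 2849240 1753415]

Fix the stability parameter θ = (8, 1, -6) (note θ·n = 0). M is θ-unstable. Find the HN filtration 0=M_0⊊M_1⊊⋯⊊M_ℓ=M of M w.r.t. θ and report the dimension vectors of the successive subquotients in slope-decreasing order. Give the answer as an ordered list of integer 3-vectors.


Via rank(M_{q-1}∘⋯∘M_p): M ≅ I[1,3], I[2,2]^2, I[2,3].
μ_θ-semistable layers: μ^(1)=1; μ^(2)=-5/2

((1, 3, 1); (0, 1, 1))


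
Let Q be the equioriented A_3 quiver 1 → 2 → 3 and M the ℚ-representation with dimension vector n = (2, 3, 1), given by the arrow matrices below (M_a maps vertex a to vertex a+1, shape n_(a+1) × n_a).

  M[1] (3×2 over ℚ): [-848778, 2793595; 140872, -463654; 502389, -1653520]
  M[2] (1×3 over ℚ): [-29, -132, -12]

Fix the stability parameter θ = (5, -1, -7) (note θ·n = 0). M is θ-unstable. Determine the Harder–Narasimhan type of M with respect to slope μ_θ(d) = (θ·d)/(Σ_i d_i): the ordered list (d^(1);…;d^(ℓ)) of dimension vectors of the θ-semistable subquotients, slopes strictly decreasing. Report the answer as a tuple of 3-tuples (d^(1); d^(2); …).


Interval decomposition of M: I[1,2], I[1,3], I[2,2].
HN type (ℓ=2): μ^(1)=2; μ^(2)=-1

((1, 1, 0); (1, 2, 1))


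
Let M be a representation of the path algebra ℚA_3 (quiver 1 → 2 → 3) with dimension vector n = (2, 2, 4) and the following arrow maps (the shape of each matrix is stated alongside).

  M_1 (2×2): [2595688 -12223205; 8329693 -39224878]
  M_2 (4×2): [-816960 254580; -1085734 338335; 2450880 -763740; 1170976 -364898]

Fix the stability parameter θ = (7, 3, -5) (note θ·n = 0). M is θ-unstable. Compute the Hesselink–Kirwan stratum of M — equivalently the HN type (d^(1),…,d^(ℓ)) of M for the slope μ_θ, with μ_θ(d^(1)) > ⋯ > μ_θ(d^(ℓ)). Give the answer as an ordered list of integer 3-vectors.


Barcode: M ≅ I[1,3]^2, I[3,3]^2. HN layers by μ_θ (2 steps, strictly decreasing):
  μ^(1)=5/3; μ^(2)=-5

((2, 2, 2); (0, 0, 2))


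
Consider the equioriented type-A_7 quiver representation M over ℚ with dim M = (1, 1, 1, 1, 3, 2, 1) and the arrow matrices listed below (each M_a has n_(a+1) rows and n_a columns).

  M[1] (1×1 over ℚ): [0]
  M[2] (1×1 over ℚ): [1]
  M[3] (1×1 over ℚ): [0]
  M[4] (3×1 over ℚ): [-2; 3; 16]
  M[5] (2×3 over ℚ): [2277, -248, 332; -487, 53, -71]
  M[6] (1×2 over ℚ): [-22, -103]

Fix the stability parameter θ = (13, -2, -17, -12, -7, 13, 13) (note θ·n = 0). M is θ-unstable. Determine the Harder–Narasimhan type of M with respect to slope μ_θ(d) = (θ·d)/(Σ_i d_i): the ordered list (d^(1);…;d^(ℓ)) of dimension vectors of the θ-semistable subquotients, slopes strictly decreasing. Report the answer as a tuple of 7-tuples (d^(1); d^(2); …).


Via rank(M_{q-1}∘⋯∘M_p): M ≅ I[1,1], I[2,3], I[4,7], I[5,5], I[5,6].
μ_θ-semistable layers: μ^(1)=13; μ^(2)=-7; μ^(3)=-19/2; μ^(4)=-12

((1, 0, 0, 0, 0, 2, 1); (0, 0, 0, 0, 3, 0, 0); (0, 1, 1, 0, 0, 0, 0); (0, 0, 0, 1, 0, 0, 0))


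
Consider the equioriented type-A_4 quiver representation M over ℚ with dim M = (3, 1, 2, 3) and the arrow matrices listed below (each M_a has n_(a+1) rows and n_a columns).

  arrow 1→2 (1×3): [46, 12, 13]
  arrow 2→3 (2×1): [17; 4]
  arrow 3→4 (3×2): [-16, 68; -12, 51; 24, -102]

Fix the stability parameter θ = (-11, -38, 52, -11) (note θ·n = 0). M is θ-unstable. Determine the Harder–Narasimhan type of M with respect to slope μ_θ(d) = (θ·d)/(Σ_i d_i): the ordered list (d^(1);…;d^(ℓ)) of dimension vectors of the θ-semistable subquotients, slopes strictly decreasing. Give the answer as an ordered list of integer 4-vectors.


Interval decomposition of M: I[1,1]^2, I[1,3], I[3,4], I[4,4]^2.
HN type (ℓ=4): μ^(1)=52; μ^(2)=41/2; μ^(3)=-11; μ^(4)=-49/2

((0, 0, 1, 0); (0, 0, 1, 1); (2, 0, 0, 2); (1, 1, 0, 0))


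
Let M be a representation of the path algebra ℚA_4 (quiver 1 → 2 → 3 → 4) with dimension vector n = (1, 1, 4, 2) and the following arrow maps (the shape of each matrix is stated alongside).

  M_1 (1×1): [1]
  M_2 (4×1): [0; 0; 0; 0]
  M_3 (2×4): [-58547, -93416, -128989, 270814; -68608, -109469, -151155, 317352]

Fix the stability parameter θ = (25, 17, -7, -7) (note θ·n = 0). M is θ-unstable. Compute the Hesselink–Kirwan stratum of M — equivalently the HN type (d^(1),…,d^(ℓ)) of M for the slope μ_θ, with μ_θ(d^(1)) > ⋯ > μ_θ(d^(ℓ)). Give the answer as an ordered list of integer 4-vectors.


Barcode: M ≅ I[1,2], I[3,3]^2, I[3,4]^2. HN layers by μ_θ (2 steps, strictly decreasing):
  μ^(1)=21; μ^(2)=-7

((1, 1, 0, 0); (0, 0, 4, 2))


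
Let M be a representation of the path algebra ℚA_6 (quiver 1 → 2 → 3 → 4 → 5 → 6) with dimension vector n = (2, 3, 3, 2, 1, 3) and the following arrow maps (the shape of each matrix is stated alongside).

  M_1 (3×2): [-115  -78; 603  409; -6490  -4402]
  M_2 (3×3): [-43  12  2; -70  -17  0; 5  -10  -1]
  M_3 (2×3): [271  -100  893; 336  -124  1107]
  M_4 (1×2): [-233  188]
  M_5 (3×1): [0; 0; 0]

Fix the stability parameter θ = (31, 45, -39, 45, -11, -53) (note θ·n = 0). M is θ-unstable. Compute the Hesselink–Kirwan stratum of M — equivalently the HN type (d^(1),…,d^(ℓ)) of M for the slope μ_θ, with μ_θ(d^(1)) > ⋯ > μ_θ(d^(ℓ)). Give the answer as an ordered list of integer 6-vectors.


Interval decomposition of M: I[1,4], I[1,5], I[2,3], I[6,6]^3.
HN type (ℓ=5): μ^(1)=45; μ^(2)=17; μ^(3)=37/3; μ^(4)=3; μ^(5)=-53

((0, 0, 0, 1, 0, 0); (0, 0, 0, 1, 1, 0); (2, 2, 2, 0, 0, 0); (0, 1, 1, 0, 0, 0); (0, 0, 0, 0, 0, 3))


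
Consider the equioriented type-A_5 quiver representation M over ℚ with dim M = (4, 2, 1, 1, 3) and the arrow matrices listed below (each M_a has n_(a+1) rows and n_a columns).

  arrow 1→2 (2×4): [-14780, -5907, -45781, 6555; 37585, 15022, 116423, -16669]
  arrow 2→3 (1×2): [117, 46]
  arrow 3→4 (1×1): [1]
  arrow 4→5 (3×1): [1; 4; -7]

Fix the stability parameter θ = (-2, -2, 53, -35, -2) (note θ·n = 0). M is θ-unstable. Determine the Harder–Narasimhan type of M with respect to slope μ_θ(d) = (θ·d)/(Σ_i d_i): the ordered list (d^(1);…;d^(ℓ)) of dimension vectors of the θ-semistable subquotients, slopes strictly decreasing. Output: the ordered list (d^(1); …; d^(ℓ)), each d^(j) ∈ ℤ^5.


Via rank(M_{q-1}∘⋯∘M_p): M ≅ I[1,1]^2, I[1,2], I[1,5], I[5,5]^2.
μ_θ-semistable layers: μ^(1)=16/3; μ^(2)=-2

((0, 0, 1, 1, 1); (4, 2, 0, 0, 2))


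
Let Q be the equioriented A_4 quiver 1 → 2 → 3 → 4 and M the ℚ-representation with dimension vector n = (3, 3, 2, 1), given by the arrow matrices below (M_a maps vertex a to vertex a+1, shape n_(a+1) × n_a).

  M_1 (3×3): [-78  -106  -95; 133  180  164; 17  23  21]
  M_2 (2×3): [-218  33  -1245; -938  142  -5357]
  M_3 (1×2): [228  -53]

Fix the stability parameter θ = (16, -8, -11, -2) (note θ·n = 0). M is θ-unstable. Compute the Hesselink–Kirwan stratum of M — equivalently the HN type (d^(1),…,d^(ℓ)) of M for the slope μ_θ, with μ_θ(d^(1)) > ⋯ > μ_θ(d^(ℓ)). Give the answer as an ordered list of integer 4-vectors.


Interval decomposition of M: I[1,2], I[1,3], I[1,4].
HN type (ℓ=3): μ^(1)=4; μ^(2)=-1; μ^(3)=-5/4

((1, 1, 0, 0); (1, 1, 1, 0); (1, 1, 1, 1))


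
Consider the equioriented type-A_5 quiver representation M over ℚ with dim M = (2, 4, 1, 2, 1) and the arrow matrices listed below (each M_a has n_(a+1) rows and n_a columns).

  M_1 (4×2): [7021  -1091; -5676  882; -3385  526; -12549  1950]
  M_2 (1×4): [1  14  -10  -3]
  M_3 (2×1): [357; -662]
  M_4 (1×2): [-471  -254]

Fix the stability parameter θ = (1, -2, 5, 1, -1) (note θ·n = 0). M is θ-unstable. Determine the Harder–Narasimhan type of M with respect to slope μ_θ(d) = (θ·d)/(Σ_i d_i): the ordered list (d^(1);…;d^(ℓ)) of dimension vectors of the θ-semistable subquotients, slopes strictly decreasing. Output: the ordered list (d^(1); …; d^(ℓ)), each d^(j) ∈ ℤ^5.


Via rank(M_{q-1}∘⋯∘M_p): M ≅ I[1,2], I[1,5], I[2,2]^2, I[4,4].
μ_θ-semistable layers: μ^(1)=5/3; μ^(2)=1; μ^(3)=-1/2; μ^(4)=-2

((0, 0, 1, 1, 1); (0, 0, 0, 1, 0); (2, 2, 0, 0, 0); (0, 2, 0, 0, 0))


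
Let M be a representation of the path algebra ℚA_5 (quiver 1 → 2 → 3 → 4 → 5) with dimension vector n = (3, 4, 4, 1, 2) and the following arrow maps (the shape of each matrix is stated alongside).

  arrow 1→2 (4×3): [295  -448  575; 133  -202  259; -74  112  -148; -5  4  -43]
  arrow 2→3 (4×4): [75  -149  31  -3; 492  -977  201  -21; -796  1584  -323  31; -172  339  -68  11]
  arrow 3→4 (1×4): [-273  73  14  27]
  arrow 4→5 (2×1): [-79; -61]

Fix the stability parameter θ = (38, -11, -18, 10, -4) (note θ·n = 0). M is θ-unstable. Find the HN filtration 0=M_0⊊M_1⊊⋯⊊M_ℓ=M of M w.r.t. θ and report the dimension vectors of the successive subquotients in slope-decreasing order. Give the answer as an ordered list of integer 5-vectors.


Via rank(M_{q-1}∘⋯∘M_p): M ≅ I[1,3]^2, I[1,5], I[2,3], I[5,5].
μ_θ-semistable layers: μ^(1)=3; μ^(2)=-4; μ^(3)=-29/2

((3, 3, 3, 1, 1); (0, 0, 0, 0, 1); (0, 1, 1, 0, 0))


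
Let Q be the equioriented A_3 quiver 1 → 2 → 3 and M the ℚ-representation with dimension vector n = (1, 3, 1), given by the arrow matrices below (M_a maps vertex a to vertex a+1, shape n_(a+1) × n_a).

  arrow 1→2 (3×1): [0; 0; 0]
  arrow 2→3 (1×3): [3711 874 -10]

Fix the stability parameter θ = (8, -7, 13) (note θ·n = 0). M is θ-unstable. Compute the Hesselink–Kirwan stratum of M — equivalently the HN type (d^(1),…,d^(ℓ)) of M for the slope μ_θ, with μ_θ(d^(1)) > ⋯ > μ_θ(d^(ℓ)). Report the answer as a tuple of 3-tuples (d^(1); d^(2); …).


Via rank(M_{q-1}∘⋯∘M_p): M ≅ I[1,1], I[2,2]^2, I[2,3].
μ_θ-semistable layers: μ^(1)=13; μ^(2)=8; μ^(3)=-7

((0, 0, 1); (1, 0, 0); (0, 3, 0))


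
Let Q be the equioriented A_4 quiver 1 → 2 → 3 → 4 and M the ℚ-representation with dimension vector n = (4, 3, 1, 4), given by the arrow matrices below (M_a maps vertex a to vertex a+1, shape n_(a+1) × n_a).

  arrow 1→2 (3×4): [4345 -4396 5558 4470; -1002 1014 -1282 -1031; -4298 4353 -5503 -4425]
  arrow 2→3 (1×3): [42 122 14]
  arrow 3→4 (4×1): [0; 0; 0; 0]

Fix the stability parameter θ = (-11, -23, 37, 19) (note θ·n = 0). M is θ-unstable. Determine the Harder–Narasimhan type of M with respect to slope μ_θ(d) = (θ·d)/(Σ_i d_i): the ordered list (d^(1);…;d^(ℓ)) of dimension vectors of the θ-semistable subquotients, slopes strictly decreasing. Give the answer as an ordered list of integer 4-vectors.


Interval decomposition of M: I[1,1], I[1,2]^2, I[1,3], I[4,4]^4.
HN type (ℓ=4): μ^(1)=37; μ^(2)=19; μ^(3)=-11; μ^(4)=-17

((0, 0, 1, 0); (0, 0, 0, 4); (1, 0, 0, 0); (3, 3, 0, 0))


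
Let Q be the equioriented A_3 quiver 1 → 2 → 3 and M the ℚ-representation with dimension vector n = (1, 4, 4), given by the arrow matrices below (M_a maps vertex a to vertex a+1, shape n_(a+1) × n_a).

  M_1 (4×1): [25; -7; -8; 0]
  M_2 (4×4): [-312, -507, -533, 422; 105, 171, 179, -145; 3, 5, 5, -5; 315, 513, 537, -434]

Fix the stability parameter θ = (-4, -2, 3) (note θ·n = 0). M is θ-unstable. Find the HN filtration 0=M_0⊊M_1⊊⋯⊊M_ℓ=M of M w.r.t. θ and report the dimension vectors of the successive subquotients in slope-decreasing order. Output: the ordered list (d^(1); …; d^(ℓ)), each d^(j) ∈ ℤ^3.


Barcode: M ≅ I[1,3], I[2,2], I[2,3]^2, I[3,3]. HN layers by μ_θ (3 steps, strictly decreasing):
  μ^(1)=3; μ^(2)=-2; μ^(3)=-4

((0, 0, 4); (0, 4, 0); (1, 0, 0))


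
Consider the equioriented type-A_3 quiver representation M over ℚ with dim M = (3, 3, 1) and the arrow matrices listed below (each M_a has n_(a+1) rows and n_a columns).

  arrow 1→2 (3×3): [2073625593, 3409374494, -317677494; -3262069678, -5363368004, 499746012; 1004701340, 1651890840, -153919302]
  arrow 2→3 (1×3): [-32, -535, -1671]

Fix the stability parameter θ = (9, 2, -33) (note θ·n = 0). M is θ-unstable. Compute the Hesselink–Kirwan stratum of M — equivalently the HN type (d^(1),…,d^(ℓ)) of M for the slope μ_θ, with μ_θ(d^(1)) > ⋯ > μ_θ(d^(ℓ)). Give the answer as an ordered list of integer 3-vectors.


Barcode: M ≅ I[1,1], I[1,2], I[1,3], I[2,2]. HN layers by μ_θ (4 steps, strictly decreasing):
  μ^(1)=9; μ^(2)=11/2; μ^(3)=2; μ^(4)=-22/3

((1, 0, 0); (1, 1, 0); (0, 1, 0); (1, 1, 1))


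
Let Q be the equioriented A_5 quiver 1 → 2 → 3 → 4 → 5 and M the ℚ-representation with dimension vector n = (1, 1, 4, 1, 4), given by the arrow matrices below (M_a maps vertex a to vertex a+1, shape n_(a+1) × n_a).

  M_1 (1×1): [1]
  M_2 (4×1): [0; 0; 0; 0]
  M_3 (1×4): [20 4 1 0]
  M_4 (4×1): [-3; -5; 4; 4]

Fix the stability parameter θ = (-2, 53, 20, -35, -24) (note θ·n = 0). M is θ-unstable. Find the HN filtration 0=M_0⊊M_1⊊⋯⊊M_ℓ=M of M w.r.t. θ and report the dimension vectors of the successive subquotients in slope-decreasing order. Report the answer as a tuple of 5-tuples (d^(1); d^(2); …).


Interval decomposition of M: I[1,2], I[3,3]^3, I[3,5], I[5,5]^3.
HN type (ℓ=5): μ^(1)=53; μ^(2)=20; μ^(3)=-2; μ^(4)=-13; μ^(5)=-24

((0, 1, 0, 0, 0); (0, 0, 3, 0, 0); (1, 0, 0, 0, 0); (0, 0, 1, 1, 1); (0, 0, 0, 0, 3))


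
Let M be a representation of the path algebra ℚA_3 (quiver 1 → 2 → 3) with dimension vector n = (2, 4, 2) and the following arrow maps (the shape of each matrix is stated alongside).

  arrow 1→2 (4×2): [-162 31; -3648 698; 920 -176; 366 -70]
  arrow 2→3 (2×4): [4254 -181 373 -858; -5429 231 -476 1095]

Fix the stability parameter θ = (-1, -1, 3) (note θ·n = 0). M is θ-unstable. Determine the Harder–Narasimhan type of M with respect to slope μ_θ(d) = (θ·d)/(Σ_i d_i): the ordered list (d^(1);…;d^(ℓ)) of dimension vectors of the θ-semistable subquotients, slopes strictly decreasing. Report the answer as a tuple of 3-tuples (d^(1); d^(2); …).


Barcode: M ≅ I[1,2], I[1,3], I[2,2], I[2,3]. HN layers by μ_θ (2 steps, strictly decreasing):
  μ^(1)=3; μ^(2)=-1

((0, 0, 2); (2, 4, 0))


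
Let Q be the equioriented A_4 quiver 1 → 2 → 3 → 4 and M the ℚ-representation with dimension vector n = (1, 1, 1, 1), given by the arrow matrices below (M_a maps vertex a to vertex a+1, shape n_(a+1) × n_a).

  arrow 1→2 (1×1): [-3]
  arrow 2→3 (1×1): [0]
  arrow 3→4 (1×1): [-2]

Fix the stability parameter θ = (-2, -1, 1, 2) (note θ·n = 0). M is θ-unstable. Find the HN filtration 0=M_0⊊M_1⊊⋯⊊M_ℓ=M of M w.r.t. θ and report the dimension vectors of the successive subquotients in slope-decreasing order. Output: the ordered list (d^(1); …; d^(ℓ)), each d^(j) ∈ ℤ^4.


Interval decomposition of M: I[1,2], I[3,4].
HN type (ℓ=4): μ^(1)=2; μ^(2)=1; μ^(3)=-1; μ^(4)=-2

((0, 0, 0, 1); (0, 0, 1, 0); (0, 1, 0, 0); (1, 0, 0, 0))


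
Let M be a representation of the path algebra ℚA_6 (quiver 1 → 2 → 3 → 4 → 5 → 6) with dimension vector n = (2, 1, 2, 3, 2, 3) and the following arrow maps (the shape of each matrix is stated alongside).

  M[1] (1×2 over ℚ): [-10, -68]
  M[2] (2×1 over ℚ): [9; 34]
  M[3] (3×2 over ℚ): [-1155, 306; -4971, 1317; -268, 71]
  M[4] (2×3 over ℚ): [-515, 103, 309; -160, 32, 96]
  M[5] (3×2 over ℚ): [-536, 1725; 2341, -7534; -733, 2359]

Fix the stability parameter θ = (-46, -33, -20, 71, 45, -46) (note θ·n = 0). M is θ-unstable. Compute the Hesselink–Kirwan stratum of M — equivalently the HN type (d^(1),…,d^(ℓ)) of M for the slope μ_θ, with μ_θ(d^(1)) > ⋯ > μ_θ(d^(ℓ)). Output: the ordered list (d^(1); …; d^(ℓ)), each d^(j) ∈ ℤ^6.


Interval decomposition of M: I[1,1], I[1,4], I[3,4], I[4,6], I[5,6], I[6,6].
HN type (ℓ=6): μ^(1)=71; μ^(2)=70/3; μ^(3)=-1/2; μ^(4)=-20; μ^(5)=-33; μ^(6)=-46

((0, 0, 0, 2, 0, 0); (0, 0, 0, 1, 1, 1); (0, 0, 0, 0, 1, 1); (0, 0, 2, 0, 0, 0); (0, 1, 0, 0, 0, 0); (2, 0, 0, 0, 0, 1))


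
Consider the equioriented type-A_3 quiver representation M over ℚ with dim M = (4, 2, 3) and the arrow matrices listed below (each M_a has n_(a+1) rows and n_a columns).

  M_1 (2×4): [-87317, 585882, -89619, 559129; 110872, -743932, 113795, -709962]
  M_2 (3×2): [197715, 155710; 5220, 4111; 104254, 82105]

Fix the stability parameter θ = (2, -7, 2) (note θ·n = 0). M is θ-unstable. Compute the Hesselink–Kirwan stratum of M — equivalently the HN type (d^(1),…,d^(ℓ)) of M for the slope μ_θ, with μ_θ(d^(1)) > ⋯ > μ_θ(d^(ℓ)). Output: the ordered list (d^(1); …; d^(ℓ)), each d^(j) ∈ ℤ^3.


Barcode: M ≅ I[1,1]^2, I[1,3]^2, I[3,3]. HN layers by μ_θ (2 steps, strictly decreasing):
  μ^(1)=2; μ^(2)=-5/2

((2, 0, 3); (2, 2, 0))


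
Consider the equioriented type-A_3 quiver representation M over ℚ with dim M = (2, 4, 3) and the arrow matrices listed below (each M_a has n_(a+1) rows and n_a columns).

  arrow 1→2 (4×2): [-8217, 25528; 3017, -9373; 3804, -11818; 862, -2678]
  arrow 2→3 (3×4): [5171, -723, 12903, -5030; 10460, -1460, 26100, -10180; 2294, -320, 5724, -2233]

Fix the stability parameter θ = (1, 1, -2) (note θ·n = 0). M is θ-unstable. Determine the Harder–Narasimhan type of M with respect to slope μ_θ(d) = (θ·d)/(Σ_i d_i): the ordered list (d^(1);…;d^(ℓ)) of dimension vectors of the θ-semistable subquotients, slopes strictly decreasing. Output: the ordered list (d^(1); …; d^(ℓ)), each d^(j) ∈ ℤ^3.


Interval decomposition of M: I[1,2], I[1,3], I[2,2], I[2,3], I[3,3].
HN type (ℓ=4): μ^(1)=1; μ^(2)=0; μ^(3)=-1/2; μ^(4)=-2

((1, 2, 0); (1, 1, 1); (0, 1, 1); (0, 0, 1))


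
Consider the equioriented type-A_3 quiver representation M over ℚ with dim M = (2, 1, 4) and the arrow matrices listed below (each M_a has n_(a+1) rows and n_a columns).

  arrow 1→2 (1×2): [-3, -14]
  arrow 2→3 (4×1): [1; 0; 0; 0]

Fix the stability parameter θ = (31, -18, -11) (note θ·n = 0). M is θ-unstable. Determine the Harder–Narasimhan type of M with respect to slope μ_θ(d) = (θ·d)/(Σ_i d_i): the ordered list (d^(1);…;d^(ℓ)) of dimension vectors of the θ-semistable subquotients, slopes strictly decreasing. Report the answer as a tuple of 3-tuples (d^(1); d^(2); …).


Barcode: M ≅ I[1,1], I[1,3], I[3,3]^3. HN layers by μ_θ (3 steps, strictly decreasing):
  μ^(1)=31; μ^(2)=2/3; μ^(3)=-11

((1, 0, 0); (1, 1, 1); (0, 0, 3))


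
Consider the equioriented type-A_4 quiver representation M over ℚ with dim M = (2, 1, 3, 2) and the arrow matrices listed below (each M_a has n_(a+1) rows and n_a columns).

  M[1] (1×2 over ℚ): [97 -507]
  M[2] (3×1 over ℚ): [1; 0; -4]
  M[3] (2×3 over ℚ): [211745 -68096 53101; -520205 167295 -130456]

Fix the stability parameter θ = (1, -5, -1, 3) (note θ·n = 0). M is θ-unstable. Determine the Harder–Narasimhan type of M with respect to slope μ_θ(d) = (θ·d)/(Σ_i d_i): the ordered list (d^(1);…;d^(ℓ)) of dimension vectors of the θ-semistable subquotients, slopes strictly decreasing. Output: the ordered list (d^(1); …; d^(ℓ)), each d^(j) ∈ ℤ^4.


Via rank(M_{q-1}∘⋯∘M_p): M ≅ I[1,1], I[1,4], I[3,3], I[3,4].
μ_θ-semistable layers: μ^(1)=3; μ^(2)=1; μ^(3)=-1; μ^(4)=-2

((0, 0, 0, 2); (1, 0, 0, 0); (0, 0, 3, 0); (1, 1, 0, 0))


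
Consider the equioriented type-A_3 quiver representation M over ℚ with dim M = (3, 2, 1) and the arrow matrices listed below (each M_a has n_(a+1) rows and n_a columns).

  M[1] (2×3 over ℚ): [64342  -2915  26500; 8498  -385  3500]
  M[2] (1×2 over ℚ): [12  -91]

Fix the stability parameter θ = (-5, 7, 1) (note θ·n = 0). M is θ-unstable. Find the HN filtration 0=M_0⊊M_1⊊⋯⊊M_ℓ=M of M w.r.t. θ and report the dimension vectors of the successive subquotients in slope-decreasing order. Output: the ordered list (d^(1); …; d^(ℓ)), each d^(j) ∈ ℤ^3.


Barcode: M ≅ I[1,1]^2, I[1,3], I[2,2]. HN layers by μ_θ (3 steps, strictly decreasing):
  μ^(1)=7; μ^(2)=4; μ^(3)=-5

((0, 1, 0); (0, 1, 1); (3, 0, 0))


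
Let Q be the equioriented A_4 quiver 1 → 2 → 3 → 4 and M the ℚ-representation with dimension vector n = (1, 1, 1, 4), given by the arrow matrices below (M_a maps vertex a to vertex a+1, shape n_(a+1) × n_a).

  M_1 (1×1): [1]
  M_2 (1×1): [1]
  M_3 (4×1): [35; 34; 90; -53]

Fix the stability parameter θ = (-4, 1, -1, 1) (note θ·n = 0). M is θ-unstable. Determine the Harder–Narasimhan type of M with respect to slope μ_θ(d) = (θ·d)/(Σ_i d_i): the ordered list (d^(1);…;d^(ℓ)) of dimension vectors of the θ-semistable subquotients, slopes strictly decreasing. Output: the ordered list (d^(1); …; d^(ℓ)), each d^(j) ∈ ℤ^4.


Interval decomposition of M: I[1,4], I[4,4]^3.
HN type (ℓ=3): μ^(1)=1; μ^(2)=0; μ^(3)=-4

((0, 0, 0, 4); (0, 1, 1, 0); (1, 0, 0, 0))


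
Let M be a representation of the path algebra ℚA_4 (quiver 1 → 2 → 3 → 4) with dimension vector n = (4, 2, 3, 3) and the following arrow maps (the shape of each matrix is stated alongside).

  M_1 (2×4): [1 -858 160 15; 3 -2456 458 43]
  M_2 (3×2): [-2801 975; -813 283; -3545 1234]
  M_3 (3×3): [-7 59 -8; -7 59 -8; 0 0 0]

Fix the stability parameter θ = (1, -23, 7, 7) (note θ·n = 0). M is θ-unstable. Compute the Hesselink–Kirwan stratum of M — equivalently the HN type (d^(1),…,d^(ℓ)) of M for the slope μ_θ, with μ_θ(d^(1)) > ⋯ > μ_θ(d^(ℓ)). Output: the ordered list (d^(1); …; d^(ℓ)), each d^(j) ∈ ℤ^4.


Interval decomposition of M: I[1,1]^2, I[1,3]^2, I[3,4], I[4,4]^2.
HN type (ℓ=3): μ^(1)=7; μ^(2)=1; μ^(3)=-11

((0, 0, 3, 3); (2, 0, 0, 0); (2, 2, 0, 0))


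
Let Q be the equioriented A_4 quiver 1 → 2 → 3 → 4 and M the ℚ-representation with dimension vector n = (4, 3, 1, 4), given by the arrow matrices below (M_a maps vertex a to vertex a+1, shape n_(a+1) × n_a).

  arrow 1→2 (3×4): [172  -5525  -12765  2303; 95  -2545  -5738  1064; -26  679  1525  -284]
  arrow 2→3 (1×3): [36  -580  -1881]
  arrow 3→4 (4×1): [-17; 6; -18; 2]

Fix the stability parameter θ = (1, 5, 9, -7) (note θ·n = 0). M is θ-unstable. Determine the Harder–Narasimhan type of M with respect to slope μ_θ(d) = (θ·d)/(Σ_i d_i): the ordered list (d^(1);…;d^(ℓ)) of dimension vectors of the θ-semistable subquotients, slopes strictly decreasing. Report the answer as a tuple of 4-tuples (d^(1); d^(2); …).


Barcode: M ≅ I[1,1], I[1,2]^2, I[1,4], I[4,4]^3. HN layers by μ_θ (4 steps, strictly decreasing):
  μ^(1)=5; μ^(2)=7/3; μ^(3)=1; μ^(4)=-7

((0, 2, 0, 0); (0, 1, 1, 1); (4, 0, 0, 0); (0, 0, 0, 3))


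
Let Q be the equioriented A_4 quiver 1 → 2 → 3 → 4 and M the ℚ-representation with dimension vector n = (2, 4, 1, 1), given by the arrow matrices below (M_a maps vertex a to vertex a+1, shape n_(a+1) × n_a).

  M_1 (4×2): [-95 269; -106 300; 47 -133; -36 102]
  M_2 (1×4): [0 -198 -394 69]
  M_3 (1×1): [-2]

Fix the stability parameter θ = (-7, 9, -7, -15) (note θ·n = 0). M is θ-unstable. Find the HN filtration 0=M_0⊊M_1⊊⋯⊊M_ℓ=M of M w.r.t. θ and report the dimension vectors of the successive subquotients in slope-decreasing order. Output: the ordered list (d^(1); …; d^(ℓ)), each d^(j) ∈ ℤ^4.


Barcode: M ≅ I[1,2], I[1,4], I[2,2]^2. HN layers by μ_θ (3 steps, strictly decreasing):
  μ^(1)=9; μ^(2)=-13/3; μ^(3)=-7

((0, 3, 0, 0); (0, 1, 1, 1); (2, 0, 0, 0))


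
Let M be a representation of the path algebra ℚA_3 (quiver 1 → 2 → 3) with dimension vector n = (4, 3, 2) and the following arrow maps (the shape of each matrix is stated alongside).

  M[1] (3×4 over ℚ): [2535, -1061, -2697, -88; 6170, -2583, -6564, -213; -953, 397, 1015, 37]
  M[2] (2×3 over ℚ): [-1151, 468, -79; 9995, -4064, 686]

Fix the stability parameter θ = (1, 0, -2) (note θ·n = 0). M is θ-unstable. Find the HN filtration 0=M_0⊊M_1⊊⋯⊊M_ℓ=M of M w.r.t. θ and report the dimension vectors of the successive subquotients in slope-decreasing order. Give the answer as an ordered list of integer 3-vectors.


Barcode: M ≅ I[1,1], I[1,2], I[1,3]^2. HN layers by μ_θ (3 steps, strictly decreasing):
  μ^(1)=1; μ^(2)=1/2; μ^(3)=-1/3

((1, 0, 0); (1, 1, 0); (2, 2, 2))


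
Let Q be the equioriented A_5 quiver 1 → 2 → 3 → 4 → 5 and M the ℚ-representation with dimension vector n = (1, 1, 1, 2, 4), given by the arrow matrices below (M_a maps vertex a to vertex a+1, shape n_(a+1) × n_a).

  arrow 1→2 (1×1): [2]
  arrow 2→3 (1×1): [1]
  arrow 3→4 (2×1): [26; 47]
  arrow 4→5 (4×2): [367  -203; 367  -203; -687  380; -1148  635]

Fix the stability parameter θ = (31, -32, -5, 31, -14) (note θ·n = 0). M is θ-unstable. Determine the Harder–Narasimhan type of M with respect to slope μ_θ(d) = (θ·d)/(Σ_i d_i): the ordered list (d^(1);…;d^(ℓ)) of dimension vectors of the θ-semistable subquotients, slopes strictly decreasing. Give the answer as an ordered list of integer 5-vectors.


Interval decomposition of M: I[1,5], I[4,5], I[5,5]^2.
HN type (ℓ=3): μ^(1)=17/2; μ^(2)=-2; μ^(3)=-14

((0, 0, 0, 2, 2); (1, 1, 1, 0, 0); (0, 0, 0, 0, 2))


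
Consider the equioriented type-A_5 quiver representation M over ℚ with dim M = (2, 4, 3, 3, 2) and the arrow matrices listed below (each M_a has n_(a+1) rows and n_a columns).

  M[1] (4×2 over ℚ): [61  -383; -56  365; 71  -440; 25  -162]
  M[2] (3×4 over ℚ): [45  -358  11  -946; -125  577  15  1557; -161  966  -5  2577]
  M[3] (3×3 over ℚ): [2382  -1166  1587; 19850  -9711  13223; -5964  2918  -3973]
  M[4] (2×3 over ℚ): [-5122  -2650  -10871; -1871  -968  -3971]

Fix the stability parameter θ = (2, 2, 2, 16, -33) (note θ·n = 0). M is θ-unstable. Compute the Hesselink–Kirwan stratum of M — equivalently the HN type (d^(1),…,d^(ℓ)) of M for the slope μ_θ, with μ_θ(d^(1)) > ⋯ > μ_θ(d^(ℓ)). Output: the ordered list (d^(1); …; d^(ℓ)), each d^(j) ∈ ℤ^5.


Via rank(M_{q-1}∘⋯∘M_p): M ≅ I[1,5]^2, I[2,2], I[2,4].
μ_θ-semistable layers: μ^(1)=16; μ^(2)=2; μ^(3)=-11/5

((0, 0, 0, 1, 0); (0, 2, 1, 0, 0); (2, 2, 2, 2, 2))


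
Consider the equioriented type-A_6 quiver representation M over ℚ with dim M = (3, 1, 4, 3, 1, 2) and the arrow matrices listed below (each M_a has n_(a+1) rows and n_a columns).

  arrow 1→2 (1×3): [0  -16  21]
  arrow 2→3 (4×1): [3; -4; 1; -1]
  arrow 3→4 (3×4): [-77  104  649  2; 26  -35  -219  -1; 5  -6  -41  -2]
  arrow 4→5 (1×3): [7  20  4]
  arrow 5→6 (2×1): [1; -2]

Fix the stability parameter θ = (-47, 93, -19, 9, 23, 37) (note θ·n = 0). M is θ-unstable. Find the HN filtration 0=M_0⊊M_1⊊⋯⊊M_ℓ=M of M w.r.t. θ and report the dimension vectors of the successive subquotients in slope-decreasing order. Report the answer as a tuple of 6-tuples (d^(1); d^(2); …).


Via rank(M_{q-1}∘⋯∘M_p): M ≅ I[1,1]^2, I[1,3], I[3,4]^2, I[3,6], I[6,6].
μ_θ-semistable layers: μ^(1)=37; μ^(2)=23; μ^(3)=9; μ^(4)=-19; μ^(5)=-47

((0, 1, 1, 0, 0, 2); (0, 0, 0, 0, 1, 0); (0, 0, 0, 3, 0, 0); (0, 0, 3, 0, 0, 0); (3, 0, 0, 0, 0, 0))


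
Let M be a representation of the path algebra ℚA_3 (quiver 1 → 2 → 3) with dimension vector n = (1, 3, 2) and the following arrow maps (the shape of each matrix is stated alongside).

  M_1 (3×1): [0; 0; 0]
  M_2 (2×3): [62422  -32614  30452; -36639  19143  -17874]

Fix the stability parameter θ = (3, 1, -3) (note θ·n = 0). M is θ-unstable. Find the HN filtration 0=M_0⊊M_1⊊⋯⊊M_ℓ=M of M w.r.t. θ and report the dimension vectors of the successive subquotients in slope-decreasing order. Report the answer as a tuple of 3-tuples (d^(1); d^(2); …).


Via rank(M_{q-1}∘⋯∘M_p): M ≅ I[1,1], I[2,2]^2, I[2,3], I[3,3].
μ_θ-semistable layers: μ^(1)=3; μ^(2)=1; μ^(3)=-1; μ^(4)=-3

((1, 0, 0); (0, 2, 0); (0, 1, 1); (0, 0, 1))


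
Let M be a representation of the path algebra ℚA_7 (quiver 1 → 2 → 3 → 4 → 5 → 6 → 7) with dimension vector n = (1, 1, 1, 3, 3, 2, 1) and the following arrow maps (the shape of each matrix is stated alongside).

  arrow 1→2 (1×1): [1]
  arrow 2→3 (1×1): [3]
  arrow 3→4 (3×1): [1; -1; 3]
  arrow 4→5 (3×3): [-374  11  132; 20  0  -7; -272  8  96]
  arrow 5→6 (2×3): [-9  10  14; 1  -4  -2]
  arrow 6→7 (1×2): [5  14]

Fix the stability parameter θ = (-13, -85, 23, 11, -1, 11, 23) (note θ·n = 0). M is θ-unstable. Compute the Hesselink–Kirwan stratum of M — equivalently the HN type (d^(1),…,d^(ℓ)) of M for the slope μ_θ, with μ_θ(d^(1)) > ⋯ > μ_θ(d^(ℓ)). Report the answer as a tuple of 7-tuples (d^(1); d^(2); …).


Interval decomposition of M: I[1,7], I[4,4], I[4,6], I[5,5].
HN type (ℓ=5): μ^(1)=23; μ^(2)=11; μ^(3)=5; μ^(4)=-1; μ^(5)=-49

((0, 0, 0, 0, 0, 0, 1); (0, 0, 1, 2, 1, 2, 0); (0, 0, 0, 1, 1, 0, 0); (0, 0, 0, 0, 1, 0, 0); (1, 1, 0, 0, 0, 0, 0))


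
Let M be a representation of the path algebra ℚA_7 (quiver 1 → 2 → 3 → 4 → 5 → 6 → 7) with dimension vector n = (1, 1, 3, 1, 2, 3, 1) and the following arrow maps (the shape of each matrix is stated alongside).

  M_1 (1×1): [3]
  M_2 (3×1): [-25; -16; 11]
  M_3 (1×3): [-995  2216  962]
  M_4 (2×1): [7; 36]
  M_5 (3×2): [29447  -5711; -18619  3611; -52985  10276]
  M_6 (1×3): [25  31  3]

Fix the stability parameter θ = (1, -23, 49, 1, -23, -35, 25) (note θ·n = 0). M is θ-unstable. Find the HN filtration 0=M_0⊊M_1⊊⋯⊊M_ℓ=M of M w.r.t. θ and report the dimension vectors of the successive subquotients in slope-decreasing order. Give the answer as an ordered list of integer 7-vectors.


Interval decomposition of M: I[1,7], I[3,3]^2, I[5,6], I[6,6].
HN type (ℓ=6): μ^(1)=49; μ^(2)=25; μ^(3)=-2; μ^(4)=-11; μ^(5)=-29; μ^(6)=-35

((0, 0, 2, 0, 0, 0, 0); (0, 0, 0, 0, 0, 0, 1); (0, 0, 1, 1, 1, 1, 0); (1, 1, 0, 0, 0, 0, 0); (0, 0, 0, 0, 1, 1, 0); (0, 0, 0, 0, 0, 1, 0))


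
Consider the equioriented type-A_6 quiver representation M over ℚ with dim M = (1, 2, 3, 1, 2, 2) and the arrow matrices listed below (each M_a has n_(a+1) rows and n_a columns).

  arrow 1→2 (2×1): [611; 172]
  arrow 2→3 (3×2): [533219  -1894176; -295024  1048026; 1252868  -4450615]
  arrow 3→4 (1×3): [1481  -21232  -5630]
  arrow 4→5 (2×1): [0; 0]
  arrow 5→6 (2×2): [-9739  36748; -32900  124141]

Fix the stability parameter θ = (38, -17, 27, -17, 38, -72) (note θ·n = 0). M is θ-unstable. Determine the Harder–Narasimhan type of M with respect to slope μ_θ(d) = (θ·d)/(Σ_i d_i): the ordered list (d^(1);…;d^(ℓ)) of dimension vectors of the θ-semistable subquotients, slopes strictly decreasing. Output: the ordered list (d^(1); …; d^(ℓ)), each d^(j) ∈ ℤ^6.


Interval decomposition of M: I[1,4], I[2,3], I[3,3], I[5,6]^2.
HN type (ℓ=3): μ^(1)=27; μ^(2)=31/4; μ^(3)=-17

((0, 0, 2, 0, 0, 0); (1, 1, 1, 1, 0, 0); (0, 1, 0, 0, 2, 2))


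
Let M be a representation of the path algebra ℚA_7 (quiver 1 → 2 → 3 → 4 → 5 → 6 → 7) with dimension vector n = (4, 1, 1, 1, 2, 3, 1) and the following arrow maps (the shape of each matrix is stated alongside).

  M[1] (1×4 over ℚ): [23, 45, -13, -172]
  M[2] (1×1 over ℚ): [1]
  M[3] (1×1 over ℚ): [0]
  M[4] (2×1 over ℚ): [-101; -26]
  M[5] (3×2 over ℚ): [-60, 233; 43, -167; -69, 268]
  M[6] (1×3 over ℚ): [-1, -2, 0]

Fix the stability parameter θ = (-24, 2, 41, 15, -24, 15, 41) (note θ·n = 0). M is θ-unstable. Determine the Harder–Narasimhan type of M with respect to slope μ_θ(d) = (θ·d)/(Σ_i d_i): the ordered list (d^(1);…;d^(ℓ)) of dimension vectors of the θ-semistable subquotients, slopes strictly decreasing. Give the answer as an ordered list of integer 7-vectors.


Via rank(M_{q-1}∘⋯∘M_p): M ≅ I[1,1]^3, I[1,3], I[4,6], I[5,7], I[6,6].
μ_θ-semistable layers: μ^(1)=41; μ^(2)=15; μ^(3)=2; μ^(4)=-9/2; μ^(5)=-24

((0, 0, 1, 0, 0, 0, 1); (0, 0, 0, 0, 0, 3, 0); (0, 1, 0, 0, 0, 0, 0); (0, 0, 0, 1, 1, 0, 0); (4, 0, 0, 0, 1, 0, 0))


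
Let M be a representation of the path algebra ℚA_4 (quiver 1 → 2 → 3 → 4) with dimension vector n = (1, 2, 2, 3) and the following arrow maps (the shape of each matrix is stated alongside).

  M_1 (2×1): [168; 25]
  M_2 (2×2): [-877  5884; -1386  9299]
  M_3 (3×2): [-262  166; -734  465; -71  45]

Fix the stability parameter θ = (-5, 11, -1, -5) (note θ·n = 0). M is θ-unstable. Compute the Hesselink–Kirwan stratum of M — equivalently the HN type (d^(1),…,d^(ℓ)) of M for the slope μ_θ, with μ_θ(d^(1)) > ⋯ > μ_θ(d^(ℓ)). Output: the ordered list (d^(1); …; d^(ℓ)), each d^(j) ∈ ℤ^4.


Barcode: M ≅ I[1,4], I[2,4], I[4,4]. HN layers by μ_θ (2 steps, strictly decreasing):
  μ^(1)=5/3; μ^(2)=-5

((0, 2, 2, 2); (1, 0, 0, 1))


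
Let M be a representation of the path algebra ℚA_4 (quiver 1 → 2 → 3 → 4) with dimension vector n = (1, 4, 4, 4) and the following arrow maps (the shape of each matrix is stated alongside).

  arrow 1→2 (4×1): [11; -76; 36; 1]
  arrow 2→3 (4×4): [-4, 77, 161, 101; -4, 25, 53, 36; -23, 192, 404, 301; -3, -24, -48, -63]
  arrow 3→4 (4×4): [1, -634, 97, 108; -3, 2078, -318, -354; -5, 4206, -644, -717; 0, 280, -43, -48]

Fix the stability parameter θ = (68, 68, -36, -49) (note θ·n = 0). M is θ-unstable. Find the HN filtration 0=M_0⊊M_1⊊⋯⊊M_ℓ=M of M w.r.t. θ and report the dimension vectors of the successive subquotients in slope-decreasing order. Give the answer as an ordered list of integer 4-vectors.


Via rank(M_{q-1}∘⋯∘M_p): M ≅ I[1,4], I[2,3], I[2,4]^2, I[4,4].
μ_θ-semistable layers: μ^(1)=16; μ^(2)=51/4; μ^(3)=-17/3; μ^(4)=-49

((0, 1, 1, 0); (1, 1, 1, 1); (0, 2, 2, 2); (0, 0, 0, 1))


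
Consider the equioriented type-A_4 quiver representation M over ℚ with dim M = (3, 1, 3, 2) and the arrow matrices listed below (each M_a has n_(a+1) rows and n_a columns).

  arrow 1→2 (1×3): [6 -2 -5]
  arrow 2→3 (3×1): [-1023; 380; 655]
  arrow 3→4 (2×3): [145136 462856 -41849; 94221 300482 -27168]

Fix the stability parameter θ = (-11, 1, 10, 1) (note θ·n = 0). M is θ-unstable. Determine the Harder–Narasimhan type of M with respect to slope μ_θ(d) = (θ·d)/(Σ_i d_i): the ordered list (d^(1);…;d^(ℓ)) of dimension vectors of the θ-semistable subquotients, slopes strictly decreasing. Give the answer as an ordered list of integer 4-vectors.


Interval decomposition of M: I[1,1]^2, I[1,4], I[3,3], I[3,4].
HN type (ℓ=4): μ^(1)=10; μ^(2)=11/2; μ^(3)=1; μ^(4)=-11

((0, 0, 1, 0); (0, 0, 2, 2); (0, 1, 0, 0); (3, 0, 0, 0))
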